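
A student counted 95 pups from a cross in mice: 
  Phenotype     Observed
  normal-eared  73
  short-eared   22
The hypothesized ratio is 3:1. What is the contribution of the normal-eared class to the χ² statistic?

0.043

Under the 3:1 hypothesis (Σ ratio = 4, N = 95):
  normal-eared: 95 × 3/4 = 71.25
  short-eared: 95 × 1/4 = 23.75
Contribution of normal-eared: (73 − 71.25)² / 71.25 = 0.0430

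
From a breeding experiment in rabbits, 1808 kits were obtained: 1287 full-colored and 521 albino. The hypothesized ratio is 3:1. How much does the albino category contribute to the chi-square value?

10.533

Total ratio parts = 4. Expected numbers out of 1808:
  full-colored: 1808 × 3/4 = 1356
  albino: 1808 × 1/4 = 452
Contribution of albino: (521 − 452)² / 452 = 10.5332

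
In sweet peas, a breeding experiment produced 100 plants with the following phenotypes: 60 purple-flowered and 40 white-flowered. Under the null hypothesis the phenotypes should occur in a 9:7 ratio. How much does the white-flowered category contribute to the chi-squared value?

0.321

Under the 9:7 hypothesis (Σ ratio = 16, N = 100):
  purple-flowered: 100 × 9/16 = 56.25
  white-flowered: 100 × 7/16 = 43.75
Contribution of white-flowered: (40 − 43.75)² / 43.75 = 0.3214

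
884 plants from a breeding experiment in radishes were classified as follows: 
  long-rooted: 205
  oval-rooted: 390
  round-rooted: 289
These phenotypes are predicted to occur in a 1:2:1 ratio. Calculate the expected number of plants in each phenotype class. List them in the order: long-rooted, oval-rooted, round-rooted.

Expected counts for N = 884 under a 1:2:1 ratio (total parts = 4):
  long-rooted: 884 × 1/4 = 221
  oval-rooted: 884 × 2/4 = 442
  round-rooted: 884 × 1/4 = 221

221, 442, 221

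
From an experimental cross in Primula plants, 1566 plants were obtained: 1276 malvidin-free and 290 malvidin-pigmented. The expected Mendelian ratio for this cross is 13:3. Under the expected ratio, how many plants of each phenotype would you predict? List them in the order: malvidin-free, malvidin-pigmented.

Under the 13:3 hypothesis (Σ ratio = 16, N = 1566):
  malvidin-free: 1566 × 13/16 = 1272.375
  malvidin-pigmented: 1566 × 3/16 = 293.625

1272.375, 293.625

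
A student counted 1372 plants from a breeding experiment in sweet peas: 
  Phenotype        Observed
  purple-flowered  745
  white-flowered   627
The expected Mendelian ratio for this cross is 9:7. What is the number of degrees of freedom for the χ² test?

1

A goodness-of-fit test with 2 phenotype classes has df = 2 − 1 = 1.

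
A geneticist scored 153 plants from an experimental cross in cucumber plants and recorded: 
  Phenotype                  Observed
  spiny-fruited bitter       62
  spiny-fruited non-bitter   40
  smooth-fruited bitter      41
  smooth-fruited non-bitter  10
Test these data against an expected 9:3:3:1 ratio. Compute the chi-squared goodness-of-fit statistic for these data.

16.493

Total ratio parts = 16. Expected numbers out of 153:
  spiny-fruited bitter: 153 × 9/16 = 86.0625
  spiny-fruited non-bitter: 153 × 3/16 = 28.6875
  smooth-fruited bitter: 153 × 3/16 = 28.6875
  smooth-fruited non-bitter: 153 × 1/16 = 9.5625
χ² = Σ (O − E)² / E
  spiny-fruited bitter: (62 − 86.0625)² / 86.0625 = 6.7277
  spiny-fruited non-bitter: (40 − 28.6875)² / 28.6875 = 4.4609
  smooth-fruited bitter: (41 − 28.6875)² / 28.6875 = 5.2844
  smooth-fruited non-bitter: (10 − 9.5625)² / 9.5625 = 0.0200
χ² = 6.7277 + 4.4609 + 5.2844 + 0.0200 = 16.493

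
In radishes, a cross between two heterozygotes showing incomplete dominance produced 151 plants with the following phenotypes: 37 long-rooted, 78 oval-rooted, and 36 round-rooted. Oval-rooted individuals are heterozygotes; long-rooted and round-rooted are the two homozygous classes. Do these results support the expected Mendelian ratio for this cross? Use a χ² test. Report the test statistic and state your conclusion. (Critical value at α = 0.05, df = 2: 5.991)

0.179; consistent

With incomplete dominance, a heterozygote × heterozygote cross gives a 1:2:1 phenotypic ratio.
The 1:2:1 ratio has 4 parts, so with N = 151 the expected counts are:
  long-rooted: 151 × 1/4 = 37.75
  oval-rooted: 151 × 2/4 = 75.5
  round-rooted: 151 × 1/4 = 37.75
χ² = Σ (O − E)² / E
  long-rooted: (37 − 37.75)² / 37.75 = 0.0149
  oval-rooted: (78 − 75.5)² / 75.5 = 0.0828
  round-rooted: (36 − 37.75)² / 37.75 = 0.0811
χ² = 0.0149 + 0.0828 + 0.0811 = 0.1788 ≈ 0.179
Degrees of freedom = 3 − 1 = 2; critical value at α = 0.05 is 5.991.
Since 0.179 < 5.991, we fail to reject the null hypothesis — the data are consistent with the 1:2:1 ratio.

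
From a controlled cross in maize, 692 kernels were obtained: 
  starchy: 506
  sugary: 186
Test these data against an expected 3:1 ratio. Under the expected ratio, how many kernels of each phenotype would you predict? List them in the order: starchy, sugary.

519, 173

Total ratio parts = 4. Expected numbers out of 692:
  starchy: 692 × 3/4 = 519
  sugary: 692 × 1/4 = 173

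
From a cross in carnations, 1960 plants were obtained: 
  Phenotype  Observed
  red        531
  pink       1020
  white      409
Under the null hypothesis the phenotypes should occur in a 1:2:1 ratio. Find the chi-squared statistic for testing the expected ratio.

Total ratio parts = 4. Expected numbers out of 1960:
  red: 1960 × 1/4 = 490
  pink: 1960 × 2/4 = 980
  white: 1960 × 1/4 = 490
χ² = Σ (O − E)² / E
  red: (531 − 490)² / 490 = 3.4306
  pink: (1020 − 980)² / 980 = 1.6327
  white: (409 − 490)² / 490 = 13.3898
χ² = 3.4306 + 1.6327 + 13.3898 = 18.4531 ≈ 18.453

18.453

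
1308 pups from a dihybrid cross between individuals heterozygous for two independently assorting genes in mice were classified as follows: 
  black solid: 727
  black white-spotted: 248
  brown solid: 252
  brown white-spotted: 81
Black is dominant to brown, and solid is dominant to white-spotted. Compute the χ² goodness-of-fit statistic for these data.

A dihybrid F₂ with independent assortment and complete dominance at both loci gives a 9:3:3:1 phenotypic ratio.
The 9:3:3:1 ratio has 16 parts, so with N = 1308 the expected counts are:
  black solid: 1308 × 9/16 = 735.75
  black white-spotted: 1308 × 3/16 = 245.25
  brown solid: 1308 × 3/16 = 245.25
  brown white-spotted: 1308 × 1/16 = 81.75
χ² = Σ (O − E)² / E
  black solid: (727 − 735.75)² / 735.75 = 0.1041
  black white-spotted: (248 − 245.25)² / 245.25 = 0.0308
  brown solid: (252 − 245.25)² / 245.25 = 0.1858
  brown white-spotted: (81 − 81.75)² / 81.75 = 0.0069
χ² = 0.1041 + 0.0308 + 0.1858 + 0.0069 = 0.3276 ≈ 0.328

0.328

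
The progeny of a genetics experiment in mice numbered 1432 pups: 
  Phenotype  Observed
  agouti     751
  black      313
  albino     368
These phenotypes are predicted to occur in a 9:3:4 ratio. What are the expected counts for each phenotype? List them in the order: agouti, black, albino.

805.5, 268.5, 358

Expected counts for N = 1432 under a 9:3:4 ratio (total parts = 16):
  agouti: 1432 × 9/16 = 805.5
  black: 1432 × 3/16 = 268.5
  albino: 1432 × 4/16 = 358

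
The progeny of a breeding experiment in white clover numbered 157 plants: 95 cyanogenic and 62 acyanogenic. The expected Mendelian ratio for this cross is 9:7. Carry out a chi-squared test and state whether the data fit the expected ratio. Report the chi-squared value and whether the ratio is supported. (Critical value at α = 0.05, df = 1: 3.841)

The 9:7 ratio has 16 parts, so with N = 157 the expected counts are:
  cyanogenic: 157 × 9/16 = 88.3125
  acyanogenic: 157 × 7/16 = 68.6875
χ² = Σ (O − E)² / E
  cyanogenic: (95 − 88.3125)² / 88.3125 = 0.5064
  acyanogenic: (62 − 68.6875)² / 68.6875 = 0.6511
χ² = 0.5064 + 0.6511 = 1.1575 ≈ 1.158
Degrees of freedom = 2 − 1 = 1; critical value at α = 0.05 is 3.841.
Since 1.158 < 3.841, we fail to reject the null hypothesis — the data are consistent with the 9:7 ratio.

1.158; consistent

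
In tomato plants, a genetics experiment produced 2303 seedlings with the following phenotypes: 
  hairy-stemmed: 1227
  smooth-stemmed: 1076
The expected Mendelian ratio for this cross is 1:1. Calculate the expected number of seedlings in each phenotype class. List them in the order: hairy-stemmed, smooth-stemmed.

1151.5, 1151.5

The 1:1 ratio has 2 parts, so with N = 2303 the expected counts are:
  hairy-stemmed: 2303 × 1/2 = 1151.5
  smooth-stemmed: 2303 × 1/2 = 1151.5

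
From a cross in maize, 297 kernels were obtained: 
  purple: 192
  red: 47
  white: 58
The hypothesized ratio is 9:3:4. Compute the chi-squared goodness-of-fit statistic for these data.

8.634

The 9:3:4 ratio has 16 parts, so with N = 297 the expected counts are:
  purple: 297 × 9/16 = 167.0625
  red: 297 × 3/16 = 55.6875
  white: 297 × 4/16 = 74.25
χ² = Σ (O − E)² / E
  purple: (192 − 167.0625)² / 167.0625 = 3.7224
  red: (47 − 55.6875)² / 55.6875 = 1.3553
  white: (58 − 74.25)² / 74.25 = 3.5564
χ² = 3.7224 + 1.3553 + 3.5564 = 8.6341 ≈ 8.634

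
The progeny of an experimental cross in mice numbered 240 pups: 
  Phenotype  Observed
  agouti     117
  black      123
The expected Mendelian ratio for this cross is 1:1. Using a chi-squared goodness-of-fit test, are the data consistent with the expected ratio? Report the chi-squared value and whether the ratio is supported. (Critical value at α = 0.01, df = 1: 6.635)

0.150; consistent

The 1:1 ratio has 2 parts, so with N = 240 the expected counts are:
  agouti: 240 × 1/2 = 120
  black: 240 × 1/2 = 120
χ² = Σ (O − E)² / E
  agouti: (117 − 120)² / 120 = 0.0750
  black: (123 − 120)² / 120 = 0.0750
χ² = 0.0750 + 0.0750 = 0.150
Degrees of freedom = 2 − 1 = 1; critical value at α = 0.01 is 6.635.
Since 0.150 < 6.635, we fail to reject the null hypothesis — the data are consistent with the 1:1 ratio.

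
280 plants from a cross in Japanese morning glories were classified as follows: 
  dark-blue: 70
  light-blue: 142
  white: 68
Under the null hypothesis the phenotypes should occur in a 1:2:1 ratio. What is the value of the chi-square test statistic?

0.086

The 1:2:1 ratio has 4 parts, so with N = 280 the expected counts are:
  dark-blue: 280 × 1/4 = 70
  light-blue: 280 × 2/4 = 140
  white: 280 × 1/4 = 70
χ² = Σ (O − E)² / E
  dark-blue: (70 − 70)² / 70 = 0.0000
  light-blue: (142 − 140)² / 140 = 0.0286
  white: (68 − 70)² / 70 = 0.0571
χ² = 0.0000 + 0.0286 + 0.0571 = 0.0857 ≈ 0.086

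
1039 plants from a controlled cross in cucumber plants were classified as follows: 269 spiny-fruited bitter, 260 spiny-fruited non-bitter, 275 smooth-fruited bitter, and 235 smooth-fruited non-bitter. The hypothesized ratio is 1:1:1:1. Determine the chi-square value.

The 1:1:1:1 ratio has 4 parts, so with N = 1039 the expected counts are:
  spiny-fruited bitter: 1039 × 1/4 = 259.75
  spiny-fruited non-bitter: 1039 × 1/4 = 259.75
  smooth-fruited bitter: 1039 × 1/4 = 259.75
  smooth-fruited non-bitter: 1039 × 1/4 = 259.75
χ² = Σ (O − E)² / E
  spiny-fruited bitter: (269 − 259.75)² / 259.75 = 0.3294
  spiny-fruited non-bitter: (260 − 259.75)² / 259.75 = 0.0002
  smooth-fruited bitter: (275 − 259.75)² / 259.75 = 0.8953
  smooth-fruited non-bitter: (235 − 259.75)² / 259.75 = 2.3583
χ² = 0.3294 + 0.0002 + 0.8953 + 2.3583 = 3.5832 ≈ 3.583

3.583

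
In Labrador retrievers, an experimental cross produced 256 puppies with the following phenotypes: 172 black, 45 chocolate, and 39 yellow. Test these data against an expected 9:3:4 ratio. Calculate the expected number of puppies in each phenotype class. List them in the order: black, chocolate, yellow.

Total ratio parts = 16. Expected numbers out of 256:
  black: 256 × 9/16 = 144
  chocolate: 256 × 3/16 = 48
  yellow: 256 × 4/16 = 64

144, 48, 64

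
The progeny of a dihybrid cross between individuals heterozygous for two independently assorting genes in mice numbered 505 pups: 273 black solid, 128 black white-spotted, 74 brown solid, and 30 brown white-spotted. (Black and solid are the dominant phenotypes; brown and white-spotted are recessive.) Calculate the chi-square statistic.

16.748

A dihybrid F₂ with independent assortment and complete dominance at both loci gives a 9:3:3:1 phenotypic ratio.
Expected counts for N = 505 under a 9:3:3:1 ratio (total parts = 16):
  black solid: 505 × 9/16 = 284.0625
  black white-spotted: 505 × 3/16 = 94.6875
  brown solid: 505 × 3/16 = 94.6875
  brown white-spotted: 505 × 1/16 = 31.5625
χ² = Σ (O − E)² / E
  black solid: (273 − 284.0625)² / 284.0625 = 0.4308
  black white-spotted: (128 − 94.6875)² / 94.6875 = 11.7198
  brown solid: (74 − 94.6875)² / 94.6875 = 4.5198
  brown white-spotted: (30 − 31.5625)² / 31.5625 = 0.0774
χ² = 0.4308 + 11.7198 + 4.5198 + 0.0774 = 16.7478 ≈ 16.748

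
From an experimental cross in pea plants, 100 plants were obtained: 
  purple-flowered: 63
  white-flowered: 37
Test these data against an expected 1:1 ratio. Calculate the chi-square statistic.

Total ratio parts = 2. Expected numbers out of 100:
  purple-flowered: 100 × 1/2 = 50
  white-flowered: 100 × 1/2 = 50
χ² = Σ (O − E)² / E
  purple-flowered: (63 − 50)² / 50 = 3.3800
  white-flowered: (37 − 50)² / 50 = 3.3800
χ² = 3.3800 + 3.3800 = 6.760

6.760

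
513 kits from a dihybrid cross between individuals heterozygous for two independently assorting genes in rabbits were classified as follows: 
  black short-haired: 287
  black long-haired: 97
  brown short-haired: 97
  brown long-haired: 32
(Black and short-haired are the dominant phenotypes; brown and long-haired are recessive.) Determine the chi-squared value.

0.022

A dihybrid F₂ with independent assortment and complete dominance at both loci gives a 9:3:3:1 phenotypic ratio.
The 9:3:3:1 ratio has 16 parts, so with N = 513 the expected counts are:
  black short-haired: 513 × 9/16 = 288.5625
  black long-haired: 513 × 3/16 = 96.1875
  brown short-haired: 513 × 3/16 = 96.1875
  brown long-haired: 513 × 1/16 = 32.0625
χ² = Σ (O − E)² / E
  black short-haired: (287 − 288.5625)² / 288.5625 = 0.0085
  black long-haired: (97 − 96.1875)² / 96.1875 = 0.0069
  brown short-haired: (97 − 96.1875)² / 96.1875 = 0.0069
  brown long-haired: (32 − 32.0625)² / 32.0625 = 0.0001
χ² = 0.0085 + 0.0069 + 0.0069 + 0.0001 = 0.0224 ≈ 0.022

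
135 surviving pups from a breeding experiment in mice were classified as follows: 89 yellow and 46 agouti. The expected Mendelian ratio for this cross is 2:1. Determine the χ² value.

The 2:1 ratio has 3 parts, so with N = 135 the expected counts are:
  yellow: 135 × 2/3 = 90
  agouti: 135 × 1/3 = 45
χ² = Σ (O − E)² / E
  yellow: (89 − 90)² / 90 = 0.0111
  agouti: (46 − 45)² / 45 = 0.0222
χ² = 0.0111 + 0.0222 = 0.0333 ≈ 0.033

0.033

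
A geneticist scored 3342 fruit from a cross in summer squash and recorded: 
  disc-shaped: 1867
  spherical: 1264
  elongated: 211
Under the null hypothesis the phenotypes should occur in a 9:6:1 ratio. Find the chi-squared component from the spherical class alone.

Expected counts for N = 3342 under a 9:6:1 ratio (total parts = 16):
  disc-shaped: 3342 × 9/16 = 1879.875
  spherical: 3342 × 6/16 = 1253.25
  elongated: 3342 × 1/16 = 208.875
Contribution of spherical: (1264 − 1253.25)² / 1253.25 = 0.0922

0.092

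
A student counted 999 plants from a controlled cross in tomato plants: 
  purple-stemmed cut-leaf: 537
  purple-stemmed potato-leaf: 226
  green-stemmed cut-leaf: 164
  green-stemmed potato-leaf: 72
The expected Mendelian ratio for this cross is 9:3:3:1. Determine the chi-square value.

Expected counts for N = 999 under a 9:3:3:1 ratio (total parts = 16):
  purple-stemmed cut-leaf: 999 × 9/16 = 561.9375
  purple-stemmed potato-leaf: 999 × 3/16 = 187.3125
  green-stemmed cut-leaf: 999 × 3/16 = 187.3125
  green-stemmed potato-leaf: 999 × 1/16 = 62.4375
χ² = Σ (O − E)² / E
  purple-stemmed cut-leaf: (537 − 561.9375)² / 561.9375 = 1.1067
  purple-stemmed potato-leaf: (226 − 187.3125)² / 187.3125 = 7.9905
  green-stemmed cut-leaf: (164 − 187.3125)² / 187.3125 = 2.9014
  green-stemmed potato-leaf: (72 − 62.4375)² / 62.4375 = 1.4645
χ² = 1.1067 + 7.9905 + 2.9014 + 1.4645 = 13.4631 ≈ 13.463

13.463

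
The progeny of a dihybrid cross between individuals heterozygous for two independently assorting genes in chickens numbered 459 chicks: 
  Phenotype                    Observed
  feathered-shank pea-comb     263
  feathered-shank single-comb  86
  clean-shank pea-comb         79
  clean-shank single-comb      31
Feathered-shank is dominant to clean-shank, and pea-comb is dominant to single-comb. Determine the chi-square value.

0.856

A dihybrid F₂ with independent assortment and complete dominance at both loci gives a 9:3:3:1 phenotypic ratio.
Total ratio parts = 16. Expected numbers out of 459:
  feathered-shank pea-comb: 459 × 9/16 = 258.1875
  feathered-shank single-comb: 459 × 3/16 = 86.0625
  clean-shank pea-comb: 459 × 3/16 = 86.0625
  clean-shank single-comb: 459 × 1/16 = 28.6875
χ² = Σ (O − E)² / E
  feathered-shank pea-comb: (263 − 258.1875)² / 258.1875 = 0.0897
  feathered-shank single-comb: (86 − 86.0625)² / 86.0625 = 0.0000
  clean-shank pea-comb: (79 − 86.0625)² / 86.0625 = 0.5796
  clean-shank single-comb: (31 − 28.6875)² / 28.6875 = 0.1864
χ² = 0.0897 + 0.0000 + 0.5796 + 0.1864 = 0.8557 ≈ 0.856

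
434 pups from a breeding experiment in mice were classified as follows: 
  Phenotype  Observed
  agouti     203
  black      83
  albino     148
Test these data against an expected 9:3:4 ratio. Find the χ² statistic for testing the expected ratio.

21.341

Total ratio parts = 16. Expected numbers out of 434:
  agouti: 434 × 9/16 = 244.125
  black: 434 × 3/16 = 81.375
  albino: 434 × 4/16 = 108.5
χ² = Σ (O − E)² / E
  agouti: (203 − 244.125)² / 244.125 = 6.9279
  black: (83 − 81.375)² / 81.375 = 0.0325
  albino: (148 − 108.5)² / 108.5 = 14.3802
χ² = 6.9279 + 0.0325 + 14.3802 = 21.3406 ≈ 21.341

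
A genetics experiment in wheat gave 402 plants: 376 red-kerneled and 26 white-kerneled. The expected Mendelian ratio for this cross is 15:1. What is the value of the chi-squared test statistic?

Total ratio parts = 16. Expected numbers out of 402:
  red-kerneled: 402 × 15/16 = 376.875
  white-kerneled: 402 × 1/16 = 25.125
χ² = Σ (O − E)² / E
  red-kerneled: (376 − 376.875)² / 376.875 = 0.0020
  white-kerneled: (26 − 25.125)² / 25.125 = 0.0305
χ² = 0.0020 + 0.0305 = 0.0325 ≈ 0.033

0.033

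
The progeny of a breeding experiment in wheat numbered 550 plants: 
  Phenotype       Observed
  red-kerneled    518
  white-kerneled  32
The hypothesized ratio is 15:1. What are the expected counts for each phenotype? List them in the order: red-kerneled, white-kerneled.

515.625, 34.375

Expected counts for N = 550 under a 15:1 ratio (total parts = 16):
  red-kerneled: 550 × 15/16 = 515.625
  white-kerneled: 550 × 1/16 = 34.375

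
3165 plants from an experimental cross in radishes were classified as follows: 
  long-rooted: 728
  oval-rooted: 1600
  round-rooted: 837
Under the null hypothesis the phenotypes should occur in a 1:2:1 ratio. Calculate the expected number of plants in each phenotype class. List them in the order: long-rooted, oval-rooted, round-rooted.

The 1:2:1 ratio has 4 parts, so with N = 3165 the expected counts are:
  long-rooted: 3165 × 1/4 = 791.25
  oval-rooted: 3165 × 2/4 = 1582.5
  round-rooted: 3165 × 1/4 = 791.25

791.25, 1582.5, 791.25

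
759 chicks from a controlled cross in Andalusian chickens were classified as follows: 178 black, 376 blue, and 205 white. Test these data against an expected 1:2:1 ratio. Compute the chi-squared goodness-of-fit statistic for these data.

Expected counts for N = 759 under a 1:2:1 ratio (total parts = 4):
  black: 759 × 1/4 = 189.75
  blue: 759 × 2/4 = 379.5
  white: 759 × 1/4 = 189.75
χ² = Σ (O − E)² / E
  black: (178 − 189.75)² / 189.75 = 0.7276
  blue: (376 − 379.5)² / 379.5 = 0.0323
  white: (205 − 189.75)² / 189.75 = 1.2256
χ² = 0.7276 + 0.0323 + 1.2256 = 1.9855 ≈ 1.986

1.986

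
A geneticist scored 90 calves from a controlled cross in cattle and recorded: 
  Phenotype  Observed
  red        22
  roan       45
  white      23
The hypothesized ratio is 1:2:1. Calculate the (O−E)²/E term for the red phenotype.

Total ratio parts = 4. Expected numbers out of 90:
  red: 90 × 1/4 = 22.5
  roan: 90 × 2/4 = 45
  white: 90 × 1/4 = 22.5
Contribution of red: (22 − 22.5)² / 22.5 = 0.0111

0.011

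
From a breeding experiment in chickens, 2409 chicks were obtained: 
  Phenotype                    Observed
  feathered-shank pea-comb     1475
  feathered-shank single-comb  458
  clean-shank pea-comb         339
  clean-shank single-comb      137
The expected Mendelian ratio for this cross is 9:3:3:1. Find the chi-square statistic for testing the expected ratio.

40.039

Expected counts for N = 2409 under a 9:3:3:1 ratio (total parts = 16):
  feathered-shank pea-comb: 2409 × 9/16 = 1355.0625
  feathered-shank single-comb: 2409 × 3/16 = 451.6875
  clean-shank pea-comb: 2409 × 3/16 = 451.6875
  clean-shank single-comb: 2409 × 1/16 = 150.5625
χ² = Σ (O − E)² / E
  feathered-shank pea-comb: (1475 − 1355.0625)² / 1355.0625 = 10.6157
  feathered-shank single-comb: (458 − 451.6875)² / 451.6875 = 0.0882
  clean-shank pea-comb: (339 − 451.6875)² / 451.6875 = 28.1134
  clean-shank single-comb: (137 − 150.5625)² / 150.5625 = 1.2217
χ² = 10.6157 + 0.0882 + 28.1134 + 1.2217 = 40.039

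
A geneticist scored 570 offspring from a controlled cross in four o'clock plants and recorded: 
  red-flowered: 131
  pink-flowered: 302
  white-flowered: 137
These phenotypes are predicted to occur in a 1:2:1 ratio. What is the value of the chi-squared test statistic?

2.154

Total ratio parts = 4. Expected numbers out of 570:
  red-flowered: 570 × 1/4 = 142.5
  pink-flowered: 570 × 2/4 = 285
  white-flowered: 570 × 1/4 = 142.5
χ² = Σ (O − E)² / E
  red-flowered: (131 − 142.5)² / 142.5 = 0.9281
  pink-flowered: (302 − 285)² / 285 = 1.0140
  white-flowered: (137 − 142.5)² / 142.5 = 0.2123
χ² = 0.9281 + 1.0140 + 0.2123 = 2.1544 ≈ 2.154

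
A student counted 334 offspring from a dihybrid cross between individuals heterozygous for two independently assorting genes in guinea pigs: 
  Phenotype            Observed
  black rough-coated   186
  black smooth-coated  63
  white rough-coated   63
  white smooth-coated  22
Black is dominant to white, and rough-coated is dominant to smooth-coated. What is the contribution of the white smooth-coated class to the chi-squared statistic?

A dihybrid F₂ with independent assortment and complete dominance at both loci gives a 9:3:3:1 phenotypic ratio.
Under the 9:3:3:1 hypothesis (Σ ratio = 16, N = 334):
  black rough-coated: 334 × 9/16 = 187.875
  black smooth-coated: 334 × 3/16 = 62.625
  white rough-coated: 334 × 3/16 = 62.625
  white smooth-coated: 334 × 1/16 = 20.875
Contribution of white smooth-coated: (22 − 20.875)² / 20.875 = 0.0606

0.061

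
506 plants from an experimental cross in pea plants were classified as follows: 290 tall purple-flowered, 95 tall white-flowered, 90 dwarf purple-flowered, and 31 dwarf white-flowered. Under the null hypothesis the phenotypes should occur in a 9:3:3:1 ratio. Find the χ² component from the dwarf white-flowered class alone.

0.012

Total ratio parts = 16. Expected numbers out of 506:
  tall purple-flowered: 506 × 9/16 = 284.625
  tall white-flowered: 506 × 3/16 = 94.875
  dwarf purple-flowered: 506 × 3/16 = 94.875
  dwarf white-flowered: 506 × 1/16 = 31.625
Contribution of dwarf white-flowered: (31 − 31.625)² / 31.625 = 0.0124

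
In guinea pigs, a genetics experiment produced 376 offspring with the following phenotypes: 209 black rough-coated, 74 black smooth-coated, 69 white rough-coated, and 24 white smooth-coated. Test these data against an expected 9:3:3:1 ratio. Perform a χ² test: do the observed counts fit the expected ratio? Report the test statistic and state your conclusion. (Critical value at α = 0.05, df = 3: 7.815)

0.246; consistent

Under the 9:3:3:1 hypothesis (Σ ratio = 16, N = 376):
  black rough-coated: 376 × 9/16 = 211.5
  black smooth-coated: 376 × 3/16 = 70.5
  white rough-coated: 376 × 3/16 = 70.5
  white smooth-coated: 376 × 1/16 = 23.5
χ² = Σ (O − E)² / E
  black rough-coated: (209 − 211.5)² / 211.5 = 0.0296
  black smooth-coated: (74 − 70.5)² / 70.5 = 0.1738
  white rough-coated: (69 − 70.5)² / 70.5 = 0.0319
  white smooth-coated: (24 − 23.5)² / 23.5 = 0.0106
χ² = 0.0296 + 0.1738 + 0.0319 + 0.0106 = 0.2459 ≈ 0.246
Degrees of freedom = 4 − 1 = 3; critical value at α = 0.05 is 7.815.
Since 0.246 < 7.815, we fail to reject the null hypothesis — the data are consistent with the 9:3:3:1 ratio.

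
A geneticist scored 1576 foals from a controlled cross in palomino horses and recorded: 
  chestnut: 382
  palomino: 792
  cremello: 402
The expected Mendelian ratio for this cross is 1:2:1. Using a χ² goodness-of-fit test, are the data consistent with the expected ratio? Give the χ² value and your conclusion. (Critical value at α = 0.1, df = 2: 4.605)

0.548; consistent

The 1:2:1 ratio has 4 parts, so with N = 1576 the expected counts are:
  chestnut: 1576 × 1/4 = 394
  palomino: 1576 × 2/4 = 788
  cremello: 1576 × 1/4 = 394
χ² = Σ (O − E)² / E
  chestnut: (382 − 394)² / 394 = 0.3655
  palomino: (792 − 788)² / 788 = 0.0203
  cremello: (402 − 394)² / 394 = 0.1624
χ² = 0.3655 + 0.0203 + 0.1624 = 0.5482 ≈ 0.548
Degrees of freedom = 3 − 1 = 2; critical value at α = 0.1 is 4.605.
Since 0.548 < 4.605, we fail to reject the null hypothesis — the data are consistent with the 1:2:1 ratio.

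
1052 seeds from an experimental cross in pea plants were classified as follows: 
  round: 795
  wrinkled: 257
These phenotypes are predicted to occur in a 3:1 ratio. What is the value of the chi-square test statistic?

Expected counts for N = 1052 under a 3:1 ratio (total parts = 4):
  round: 1052 × 3/4 = 789
  wrinkled: 1052 × 1/4 = 263
χ² = Σ (O − E)² / E
  round: (795 − 789)² / 789 = 0.0456
  wrinkled: (257 − 263)² / 263 = 0.1369
χ² = 0.0456 + 0.1369 = 0.1825 ≈ 0.183

0.183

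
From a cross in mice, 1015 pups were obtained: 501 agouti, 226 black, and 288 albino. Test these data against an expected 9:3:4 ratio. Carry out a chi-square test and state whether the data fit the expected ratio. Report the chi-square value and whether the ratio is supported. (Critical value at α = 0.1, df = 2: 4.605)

19.882; not consistent

Total ratio parts = 16. Expected numbers out of 1015:
  agouti: 1015 × 9/16 = 570.9375
  black: 1015 × 3/16 = 190.3125
  albino: 1015 × 4/16 = 253.75
χ² = Σ (O − E)² / E
  agouti: (501 − 570.9375)² / 570.9375 = 8.5671
  black: (226 − 190.3125)² / 190.3125 = 6.6921
  albino: (288 − 253.75)² / 253.75 = 4.6229
χ² = 8.5671 + 6.6921 + 4.6229 = 19.8821 ≈ 19.882
Degrees of freedom = 3 − 1 = 2; critical value at α = 0.1 is 4.605.
Since 19.882 > 4.605, we reject the null hypothesis — the data do not fit the 9:3:4 ratio.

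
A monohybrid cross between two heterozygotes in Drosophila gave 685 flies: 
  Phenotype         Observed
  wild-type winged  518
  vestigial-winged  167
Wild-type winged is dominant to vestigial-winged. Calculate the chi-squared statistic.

0.141

For a monohybrid cross between heterozygotes with complete dominance, the expected phenotypic ratio is 3:1.
Under the 3:1 hypothesis (Σ ratio = 4, N = 685):
  wild-type winged: 685 × 3/4 = 513.75
  vestigial-winged: 685 × 1/4 = 171.25
χ² = Σ (O − E)² / E
  wild-type winged: (518 − 513.75)² / 513.75 = 0.0352
  vestigial-winged: (167 − 171.25)² / 171.25 = 0.1055
χ² = 0.0352 + 0.1055 = 0.1407 ≈ 0.141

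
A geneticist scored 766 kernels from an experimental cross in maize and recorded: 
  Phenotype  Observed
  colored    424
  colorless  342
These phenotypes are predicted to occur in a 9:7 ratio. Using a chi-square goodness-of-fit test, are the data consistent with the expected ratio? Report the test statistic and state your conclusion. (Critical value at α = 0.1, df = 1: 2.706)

Expected counts for N = 766 under a 9:7 ratio (total parts = 16):
  colored: 766 × 9/16 = 430.875
  colorless: 766 × 7/16 = 335.125
χ² = Σ (O − E)² / E
  colored: (424 − 430.875)² / 430.875 = 0.1097
  colorless: (342 − 335.125)² / 335.125 = 0.1410
χ² = 0.1097 + 0.1410 = 0.2507 ≈ 0.251
Degrees of freedom = 2 − 1 = 1; critical value at α = 0.1 is 2.706.
Since 0.251 < 2.706, we fail to reject the null hypothesis — the data are consistent with the 9:7 ratio.

0.251; consistent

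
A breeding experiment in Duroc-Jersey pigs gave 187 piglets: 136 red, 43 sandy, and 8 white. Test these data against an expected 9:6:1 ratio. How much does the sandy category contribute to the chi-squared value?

Expected counts for N = 187 under a 9:6:1 ratio (total parts = 16):
  red: 187 × 9/16 = 105.1875
  sandy: 187 × 6/16 = 70.125
  white: 187 × 1/16 = 11.6875
Contribution of sandy: (43 − 70.125)² / 70.125 = 10.4922

10.492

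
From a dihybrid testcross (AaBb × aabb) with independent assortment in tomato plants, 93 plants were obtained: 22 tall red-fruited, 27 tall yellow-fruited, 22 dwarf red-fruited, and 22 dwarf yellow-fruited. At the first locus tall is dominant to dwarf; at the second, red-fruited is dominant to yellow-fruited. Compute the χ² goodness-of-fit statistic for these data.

0.806

A dihybrid testcross with independent assortment gives a 1:1:1:1 ratio.
Expected counts for N = 93 under a 1:1:1:1 ratio (total parts = 4):
  tall red-fruited: 93 × 1/4 = 23.25
  tall yellow-fruited: 93 × 1/4 = 23.25
  dwarf red-fruited: 93 × 1/4 = 23.25
  dwarf yellow-fruited: 93 × 1/4 = 23.25
χ² = Σ (O − E)² / E
  tall red-fruited: (22 − 23.25)² / 23.25 = 0.0672
  tall yellow-fruited: (27 − 23.25)² / 23.25 = 0.6048
  dwarf red-fruited: (22 − 23.25)² / 23.25 = 0.0672
  dwarf yellow-fruited: (22 − 23.25)² / 23.25 = 0.0672
χ² = 0.0672 + 0.6048 + 0.0672 + 0.0672 = 0.8064 ≈ 0.806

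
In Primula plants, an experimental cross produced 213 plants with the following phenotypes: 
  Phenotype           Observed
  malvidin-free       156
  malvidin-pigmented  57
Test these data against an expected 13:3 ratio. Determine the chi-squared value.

Under the 13:3 hypothesis (Σ ratio = 16, N = 213):
  malvidin-free: 213 × 13/16 = 173.0625
  malvidin-pigmented: 213 × 3/16 = 39.9375
χ² = Σ (O − E)² / E
  malvidin-free: (156 − 173.0625)² / 173.0625 = 1.6822
  malvidin-pigmented: (57 − 39.9375)² / 39.9375 = 7.2896
χ² = 1.6822 + 7.2896 = 8.9718 ≈ 8.972

8.972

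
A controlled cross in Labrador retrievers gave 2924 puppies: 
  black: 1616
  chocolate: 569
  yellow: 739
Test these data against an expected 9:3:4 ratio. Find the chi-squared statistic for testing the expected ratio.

The 9:3:4 ratio has 16 parts, so with N = 2924 the expected counts are:
  black: 2924 × 9/16 = 1644.75
  chocolate: 2924 × 3/16 = 548.25
  yellow: 2924 × 4/16 = 731
χ² = Σ (O − E)² / E
  black: (1616 − 1644.75)² / 1644.75 = 0.5025
  chocolate: (569 − 548.25)² / 548.25 = 0.7853
  yellow: (739 − 731)² / 731 = 0.0876
χ² = 0.5025 + 0.7853 + 0.0876 = 1.3754 ≈ 1.375

1.375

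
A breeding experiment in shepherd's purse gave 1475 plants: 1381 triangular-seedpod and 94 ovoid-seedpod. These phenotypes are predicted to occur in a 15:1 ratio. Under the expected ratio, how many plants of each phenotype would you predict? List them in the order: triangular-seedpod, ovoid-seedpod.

Under the 15:1 hypothesis (Σ ratio = 16, N = 1475):
  triangular-seedpod: 1475 × 15/16 = 1382.8125
  ovoid-seedpod: 1475 × 1/16 = 92.1875

1382.8125, 92.1875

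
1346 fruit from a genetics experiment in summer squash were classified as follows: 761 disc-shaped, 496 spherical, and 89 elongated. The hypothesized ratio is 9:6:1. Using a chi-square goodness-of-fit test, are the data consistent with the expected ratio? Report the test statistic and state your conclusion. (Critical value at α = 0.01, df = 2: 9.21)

Under the 9:6:1 hypothesis (Σ ratio = 16, N = 1346):
  disc-shaped: 1346 × 9/16 = 757.125
  spherical: 1346 × 6/16 = 504.75
  elongated: 1346 × 1/16 = 84.125
χ² = Σ (O − E)² / E
  disc-shaped: (761 − 757.125)² / 757.125 = 0.0198
  spherical: (496 − 504.75)² / 504.75 = 0.1517
  elongated: (89 − 84.125)² / 84.125 = 0.2825
χ² = 0.0198 + 0.1517 + 0.2825 = 0.454
Degrees of freedom = 3 − 1 = 2; critical value at α = 0.01 is 9.21.
Since 0.454 < 9.21, we fail to reject the null hypothesis — the data are consistent with the 9:6:1 ratio.

0.454; consistent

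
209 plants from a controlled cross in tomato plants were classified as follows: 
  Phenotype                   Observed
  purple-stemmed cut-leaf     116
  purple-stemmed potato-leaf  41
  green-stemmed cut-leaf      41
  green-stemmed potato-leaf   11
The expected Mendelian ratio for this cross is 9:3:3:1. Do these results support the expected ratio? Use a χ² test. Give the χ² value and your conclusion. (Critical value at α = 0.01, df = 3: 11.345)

0.514; consistent

The 9:3:3:1 ratio has 16 parts, so with N = 209 the expected counts are:
  purple-stemmed cut-leaf: 209 × 9/16 = 117.5625
  purple-stemmed potato-leaf: 209 × 3/16 = 39.1875
  green-stemmed cut-leaf: 209 × 3/16 = 39.1875
  green-stemmed potato-leaf: 209 × 1/16 = 13.0625
χ² = Σ (O − E)² / E
  purple-stemmed cut-leaf: (116 − 117.5625)² / 117.5625 = 0.0208
  purple-stemmed potato-leaf: (41 − 39.1875)² / 39.1875 = 0.0838
  green-stemmed cut-leaf: (41 − 39.1875)² / 39.1875 = 0.0838
  green-stemmed potato-leaf: (11 − 13.0625)² / 13.0625 = 0.3257
χ² = 0.0208 + 0.0838 + 0.0838 + 0.3257 = 0.5141 ≈ 0.514
Degrees of freedom = 4 − 1 = 3; critical value at α = 0.01 is 11.345.
Since 0.514 < 11.345, we fail to reject the null hypothesis — the data are consistent with the 9:3:3:1 ratio.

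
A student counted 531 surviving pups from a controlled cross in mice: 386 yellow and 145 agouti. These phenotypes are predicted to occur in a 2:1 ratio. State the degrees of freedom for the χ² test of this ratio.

1

A goodness-of-fit test with 2 phenotype classes has df = 2 − 1 = 1.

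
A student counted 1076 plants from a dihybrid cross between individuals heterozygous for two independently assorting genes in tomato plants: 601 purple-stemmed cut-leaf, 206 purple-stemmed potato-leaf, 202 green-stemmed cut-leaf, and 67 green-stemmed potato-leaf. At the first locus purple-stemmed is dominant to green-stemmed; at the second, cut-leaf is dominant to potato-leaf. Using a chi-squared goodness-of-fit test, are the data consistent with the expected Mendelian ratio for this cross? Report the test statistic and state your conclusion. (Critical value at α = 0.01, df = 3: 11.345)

0.121; consistent

A dihybrid F₂ with independent assortment and complete dominance at both loci gives a 9:3:3:1 phenotypic ratio.
Total ratio parts = 16. Expected numbers out of 1076:
  purple-stemmed cut-leaf: 1076 × 9/16 = 605.25
  purple-stemmed potato-leaf: 1076 × 3/16 = 201.75
  green-stemmed cut-leaf: 1076 × 3/16 = 201.75
  green-stemmed potato-leaf: 1076 × 1/16 = 67.25
χ² = Σ (O − E)² / E
  purple-stemmed cut-leaf: (601 − 605.25)² / 605.25 = 0.0298
  purple-stemmed potato-leaf: (206 − 201.75)² / 201.75 = 0.0895
  green-stemmed cut-leaf: (202 − 201.75)² / 201.75 = 0.0003
  green-stemmed potato-leaf: (67 − 67.25)² / 67.25 = 0.0009
χ² = 0.0298 + 0.0895 + 0.0003 + 0.0009 = 0.1205 ≈ 0.121
Degrees of freedom = 4 − 1 = 3; critical value at α = 0.01 is 11.345.
Since 0.121 < 11.345, we fail to reject the null hypothesis — the data are consistent with the 9:3:3:1 ratio.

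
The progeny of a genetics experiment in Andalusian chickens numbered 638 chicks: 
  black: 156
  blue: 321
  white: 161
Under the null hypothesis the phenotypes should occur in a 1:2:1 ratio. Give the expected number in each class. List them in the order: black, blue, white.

159.5, 319, 159.5

Total ratio parts = 4. Expected numbers out of 638:
  black: 638 × 1/4 = 159.5
  blue: 638 × 2/4 = 319
  white: 638 × 1/4 = 159.5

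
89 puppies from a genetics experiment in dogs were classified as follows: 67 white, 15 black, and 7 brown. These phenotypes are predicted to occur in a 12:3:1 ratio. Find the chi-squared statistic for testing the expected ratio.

The 12:3:1 ratio has 16 parts, so with N = 89 the expected counts are:
  white: 89 × 12/16 = 66.75
  black: 89 × 3/16 = 16.6875
  brown: 89 × 1/16 = 5.5625
χ² = Σ (O − E)² / E
  white: (67 − 66.75)² / 66.75 = 0.0009
  black: (15 − 16.6875)² / 16.6875 = 0.1706
  brown: (7 − 5.5625)² / 5.5625 = 0.3715
χ² = 0.0009 + 0.1706 + 0.3715 = 0.543

0.543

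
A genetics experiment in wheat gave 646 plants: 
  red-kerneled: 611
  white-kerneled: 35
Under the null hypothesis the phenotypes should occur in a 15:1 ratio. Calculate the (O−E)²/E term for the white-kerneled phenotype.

0.716

Total ratio parts = 16. Expected numbers out of 646:
  red-kerneled: 646 × 15/16 = 605.625
  white-kerneled: 646 × 1/16 = 40.375
Contribution of white-kerneled: (35 − 40.375)² / 40.375 = 0.7156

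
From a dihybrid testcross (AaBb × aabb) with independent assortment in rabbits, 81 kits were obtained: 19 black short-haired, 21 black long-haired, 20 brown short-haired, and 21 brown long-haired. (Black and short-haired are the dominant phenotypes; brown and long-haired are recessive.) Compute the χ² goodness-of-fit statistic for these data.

0.136

A dihybrid testcross with independent assortment gives a 1:1:1:1 ratio.
The 1:1:1:1 ratio has 4 parts, so with N = 81 the expected counts are:
  black short-haired: 81 × 1/4 = 20.25
  black long-haired: 81 × 1/4 = 20.25
  brown short-haired: 81 × 1/4 = 20.25
  brown long-haired: 81 × 1/4 = 20.25
χ² = Σ (O − E)² / E
  black short-haired: (19 − 20.25)² / 20.25 = 0.0772
  black long-haired: (21 − 20.25)² / 20.25 = 0.0278
  brown short-haired: (20 − 20.25)² / 20.25 = 0.0031
  brown long-haired: (21 − 20.25)² / 20.25 = 0.0278
χ² = 0.0772 + 0.0278 + 0.0031 + 0.0278 = 0.1359 ≈ 0.136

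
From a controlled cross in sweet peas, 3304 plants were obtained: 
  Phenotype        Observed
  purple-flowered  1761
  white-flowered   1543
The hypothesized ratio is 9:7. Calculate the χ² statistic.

11.691

Expected counts for N = 3304 under a 9:7 ratio (total parts = 16):
  purple-flowered: 3304 × 9/16 = 1858.5
  white-flowered: 3304 × 7/16 = 1445.5
χ² = Σ (O − E)² / E
  purple-flowered: (1761 − 1858.5)² / 1858.5 = 5.1150
  white-flowered: (1543 − 1445.5)² / 1445.5 = 6.5764
χ² = 5.1150 + 6.5764 = 11.6914 ≈ 11.691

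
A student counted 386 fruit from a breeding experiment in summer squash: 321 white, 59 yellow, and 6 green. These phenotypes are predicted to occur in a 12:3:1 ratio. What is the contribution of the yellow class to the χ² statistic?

Expected counts for N = 386 under a 12:3:1 ratio (total parts = 16):
  white: 386 × 12/16 = 289.5
  yellow: 386 × 3/16 = 72.375
  green: 386 × 1/16 = 24.125
Contribution of yellow: (59 − 72.375)² / 72.375 = 2.4717

2.472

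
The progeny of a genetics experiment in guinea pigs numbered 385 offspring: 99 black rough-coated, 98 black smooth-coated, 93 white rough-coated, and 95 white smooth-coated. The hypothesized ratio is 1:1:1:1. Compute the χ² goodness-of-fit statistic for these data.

Under the 1:1:1:1 hypothesis (Σ ratio = 4, N = 385):
  black rough-coated: 385 × 1/4 = 96.25
  black smooth-coated: 385 × 1/4 = 96.25
  white rough-coated: 385 × 1/4 = 96.25
  white smooth-coated: 385 × 1/4 = 96.25
χ² = Σ (O − E)² / E
  black rough-coated: (99 − 96.25)² / 96.25 = 0.0786
  black smooth-coated: (98 − 96.25)² / 96.25 = 0.0318
  white rough-coated: (93 − 96.25)² / 96.25 = 0.1097
  white smooth-coated: (95 − 96.25)² / 96.25 = 0.0162
χ² = 0.0786 + 0.0318 + 0.1097 + 0.0162 = 0.2363 ≈ 0.236

0.236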